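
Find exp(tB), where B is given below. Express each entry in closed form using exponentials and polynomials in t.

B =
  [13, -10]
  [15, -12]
e^{tB} =
  [3*exp(3*t) - 2*exp(-2*t), -2*exp(3*t) + 2*exp(-2*t)]
  [3*exp(3*t) - 3*exp(-2*t), -2*exp(3*t) + 3*exp(-2*t)]

Strategy: write B = P · J · P⁻¹ where J is a Jordan canonical form, so e^{tB} = P · e^{tJ} · P⁻¹, and e^{tJ} can be computed block-by-block.

B has Jordan form
J =
  [-2, 0]
  [ 0, 3]
(up to reordering of blocks).

Per-block formulas:
  For a 1×1 block at λ = -2: exp(t · [-2]) = [e^(-2t)].
  For a 1×1 block at λ = 3: exp(t · [3]) = [e^(3t)].

After assembling e^{tJ} and conjugating by P, we get:

e^{tB} =
  [3*exp(3*t) - 2*exp(-2*t), -2*exp(3*t) + 2*exp(-2*t)]
  [3*exp(3*t) - 3*exp(-2*t), -2*exp(3*t) + 3*exp(-2*t)]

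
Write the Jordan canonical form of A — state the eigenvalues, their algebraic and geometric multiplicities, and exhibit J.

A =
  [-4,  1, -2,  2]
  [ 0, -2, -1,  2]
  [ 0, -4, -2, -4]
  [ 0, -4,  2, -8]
J_3(-4) ⊕ J_1(-4)

The characteristic polynomial is
  det(x·I − A) = x^4 + 16*x^3 + 96*x^2 + 256*x + 256 = (x + 4)^4

Eigenvalues and multiplicities (the geometric multiplicity of λ is n − rank(A − λI), which equals the number of Jordan blocks for λ):
  λ = -4: algebraic multiplicity = 4, geometric multiplicity = 2

Determining the block sizes for each eigenvalue:
  λ = -4: with am = 4 and gm = 2, the partition is not yet determined (e.g. several partitions of 4 into 2 parts exist). Let N = A − (-4)·I. Computing rank(N^1) = 2, rank(N^2) = 1, rank(N^3) = 0; the number of blocks of size ≥ j is rank(N^{j−1}) − rank(N^j), giving [2, 1, 1]. So we have 1 block(s) of size 3, 1 block(s) of size 1 → block sizes [3, 1]

Assembling the blocks gives a Jordan form
J =
  [-4,  1,  0,  0]
  [ 0, -4,  1,  0]
  [ 0,  0, -4,  0]
  [ 0,  0,  0, -4]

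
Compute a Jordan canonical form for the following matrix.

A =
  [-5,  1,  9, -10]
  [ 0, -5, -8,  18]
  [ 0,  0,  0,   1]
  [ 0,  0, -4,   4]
J_2(-5) ⊕ J_2(2)

The characteristic polynomial is
  det(x·I − A) = x^4 + 6*x^3 - 11*x^2 - 60*x + 100 = (x - 2)^2*(x + 5)^2

Eigenvalues and multiplicities (the geometric multiplicity of λ is n − rank(A − λI), which equals the number of Jordan blocks for λ):
  λ = -5: algebraic multiplicity = 2, geometric multiplicity = 1
  λ = 2: algebraic multiplicity = 2, geometric multiplicity = 1

Determining the block sizes for each eigenvalue:
  λ = -5: one block (gm = 1), so the single block has size am = 2 → block sizes [2]
  λ = 2: one block (gm = 1), so the single block has size am = 2 → block sizes [2]

Assembling the blocks gives a Jordan form
J =
  [-5,  1, 0, 0]
  [ 0, -5, 0, 0]
  [ 0,  0, 2, 1]
  [ 0,  0, 0, 2]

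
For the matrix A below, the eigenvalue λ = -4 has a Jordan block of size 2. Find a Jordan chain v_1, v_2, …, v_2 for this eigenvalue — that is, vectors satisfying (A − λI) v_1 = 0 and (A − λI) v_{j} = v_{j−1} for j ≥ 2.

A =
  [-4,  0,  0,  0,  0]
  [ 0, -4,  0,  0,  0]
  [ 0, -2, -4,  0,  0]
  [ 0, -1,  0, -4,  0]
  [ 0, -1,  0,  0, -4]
A Jordan chain for λ = -4 of length 2:
v_1 = (0, 0, -2, -1, -1)ᵀ
v_2 = (0, 1, 0, 0, 0)ᵀ

Let N = A − (-4)·I. We want v_2 with N^2 v_2 = 0 but N^1 v_2 ≠ 0; then v_{j-1} := N · v_j for j = 2, …, 2.

Pick v_2 = (0, 1, 0, 0, 0)ᵀ.
Then v_1 = N · v_2 = (0, 0, -2, -1, -1)ᵀ.

Sanity check: (A − (-4)·I) v_1 = (0, 0, 0, 0, 0)ᵀ = 0. ✓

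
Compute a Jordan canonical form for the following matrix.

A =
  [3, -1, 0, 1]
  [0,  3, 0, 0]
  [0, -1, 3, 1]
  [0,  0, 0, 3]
J_2(3) ⊕ J_1(3) ⊕ J_1(3)

The characteristic polynomial is
  det(x·I − A) = x^4 - 12*x^3 + 54*x^2 - 108*x + 81 = (x - 3)^4

Eigenvalues and multiplicities (the geometric multiplicity of λ is n − rank(A − λI), which equals the number of Jordan blocks for λ):
  λ = 3: algebraic multiplicity = 4, geometric multiplicity = 3

Determining the block sizes for each eigenvalue:
  λ = 3: 3 blocks summing to 4 forces exactly one block of size 2 and the rest size 1 → block sizes [2, 1, 1]

Assembling the blocks gives a Jordan form
J =
  [3, 1, 0, 0]
  [0, 3, 0, 0]
  [0, 0, 3, 0]
  [0, 0, 0, 3]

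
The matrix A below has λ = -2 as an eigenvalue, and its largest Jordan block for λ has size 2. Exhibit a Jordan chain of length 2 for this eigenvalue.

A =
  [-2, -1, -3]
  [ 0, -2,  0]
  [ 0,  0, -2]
A Jordan chain for λ = -2 of length 2:
v_1 = (-1, 0, 0)ᵀ
v_2 = (0, 1, 0)ᵀ

Let N = A − (-2)·I. We want v_2 with N^2 v_2 = 0 but N^1 v_2 ≠ 0; then v_{j-1} := N · v_j for j = 2, …, 2.

Pick v_2 = (0, 1, 0)ᵀ.
Then v_1 = N · v_2 = (-1, 0, 0)ᵀ.

Sanity check: (A − (-2)·I) v_1 = (0, 0, 0)ᵀ = 0. ✓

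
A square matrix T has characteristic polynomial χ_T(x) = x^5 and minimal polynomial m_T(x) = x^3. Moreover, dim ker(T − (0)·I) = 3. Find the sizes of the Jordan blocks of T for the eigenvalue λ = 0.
Block sizes for λ = 0: [3, 1, 1]

Step 1 — from the characteristic polynomial, algebraic multiplicity of λ = 0 is 5. From dim ker(T − (0)·I) = 3, there are exactly 3 Jordan blocks for λ = 0.
Step 2 — from the minimal polynomial, the factor (x − 0)^3 tells us the largest block for λ = 0 has size 3.
Step 3 — with total size 5, 3 blocks, and largest block 3, the block sizes (in nonincreasing order) are [3, 1, 1].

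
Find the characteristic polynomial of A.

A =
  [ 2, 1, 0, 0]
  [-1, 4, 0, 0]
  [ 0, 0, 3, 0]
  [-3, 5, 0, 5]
x^4 - 14*x^3 + 72*x^2 - 162*x + 135

Expanding det(x·I − A) (e.g. by cofactor expansion or by noting that A is similar to its Jordan form J, which has the same characteristic polynomial as A) gives
  χ_A(x) = x^4 - 14*x^3 + 72*x^2 - 162*x + 135
which factors as (x - 5)*(x - 3)^3. The eigenvalues (with algebraic multiplicities) are λ = 3 with multiplicity 3, λ = 5 with multiplicity 1.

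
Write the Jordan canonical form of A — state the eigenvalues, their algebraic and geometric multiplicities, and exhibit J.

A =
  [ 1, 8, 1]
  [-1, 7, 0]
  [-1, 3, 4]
J_3(4)

The characteristic polynomial is
  det(x·I − A) = x^3 - 12*x^2 + 48*x - 64 = (x - 4)^3

Eigenvalues and multiplicities (the geometric multiplicity of λ is n − rank(A − λI), which equals the number of Jordan blocks for λ):
  λ = 4: algebraic multiplicity = 3, geometric multiplicity = 1

Determining the block sizes for each eigenvalue:
  λ = 4: one block (gm = 1), so the single block has size am = 3 → block sizes [3]

Assembling the blocks gives a Jordan form
J =
  [4, 1, 0]
  [0, 4, 1]
  [0, 0, 4]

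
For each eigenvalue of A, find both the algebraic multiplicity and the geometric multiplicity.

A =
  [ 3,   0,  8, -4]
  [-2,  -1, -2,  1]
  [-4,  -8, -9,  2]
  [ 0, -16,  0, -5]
λ = -5: alg = 2, geom = 2; λ = -1: alg = 2, geom = 1

Step 1 — factor the characteristic polynomial to read off the algebraic multiplicities:
  χ_A(x) = (x + 1)^2*(x + 5)^2

Step 2 — compute geometric multiplicities via the rank-nullity identity g(λ) = n − rank(A − λI):
  rank(A − (-5)·I) = 2, so dim ker(A − (-5)·I) = n − 2 = 2
  rank(A − (-1)·I) = 3, so dim ker(A − (-1)·I) = n − 3 = 1

Summary:
  λ = -5: algebraic multiplicity = 2, geometric multiplicity = 2
  λ = -1: algebraic multiplicity = 2, geometric multiplicity = 1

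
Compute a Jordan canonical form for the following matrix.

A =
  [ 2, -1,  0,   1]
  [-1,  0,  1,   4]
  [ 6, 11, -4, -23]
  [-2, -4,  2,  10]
J_3(2) ⊕ J_1(2)

The characteristic polynomial is
  det(x·I − A) = x^4 - 8*x^3 + 24*x^2 - 32*x + 16 = (x - 2)^4

Eigenvalues and multiplicities (the geometric multiplicity of λ is n − rank(A − λI), which equals the number of Jordan blocks for λ):
  λ = 2: algebraic multiplicity = 4, geometric multiplicity = 2

Determining the block sizes for each eigenvalue:
  λ = 2: with am = 4 and gm = 2, the partition is not yet determined (e.g. several partitions of 4 into 2 parts exist). Let N = A − (2)·I. Computing rank(N^1) = 2, rank(N^2) = 1, rank(N^3) = 0; the number of blocks of size ≥ j is rank(N^{j−1}) − rank(N^j), giving [2, 1, 1]. So we have 1 block(s) of size 3, 1 block(s) of size 1 → block sizes [3, 1]

Assembling the blocks gives a Jordan form
J =
  [2, 1, 0, 0]
  [0, 2, 1, 0]
  [0, 0, 2, 0]
  [0, 0, 0, 2]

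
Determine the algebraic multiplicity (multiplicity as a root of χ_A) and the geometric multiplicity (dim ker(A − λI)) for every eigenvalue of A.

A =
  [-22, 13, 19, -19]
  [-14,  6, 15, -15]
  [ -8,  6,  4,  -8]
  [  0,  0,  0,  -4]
λ = -4: alg = 4, geom = 2

Step 1 — factor the characteristic polynomial to read off the algebraic multiplicities:
  χ_A(x) = (x + 4)^4

Step 2 — compute geometric multiplicities via the rank-nullity identity g(λ) = n − rank(A − λI):
  rank(A − (-4)·I) = 2, so dim ker(A − (-4)·I) = n − 2 = 2

Summary:
  λ = -4: algebraic multiplicity = 4, geometric multiplicity = 2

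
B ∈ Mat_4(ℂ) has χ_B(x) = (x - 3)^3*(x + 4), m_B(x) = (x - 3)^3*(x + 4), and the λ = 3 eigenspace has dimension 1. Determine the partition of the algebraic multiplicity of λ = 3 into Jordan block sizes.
Block sizes for λ = 3: [3]

Step 1 — from the characteristic polynomial, algebraic multiplicity of λ = 3 is 3. From dim ker(B − (3)·I) = 1, there are exactly 1 Jordan blocks for λ = 3.
Step 2 — from the minimal polynomial, the factor (x − 3)^3 tells us the largest block for λ = 3 has size 3.
Step 3 — with total size 3, 1 blocks, and largest block 3, the block sizes (in nonincreasing order) are [3].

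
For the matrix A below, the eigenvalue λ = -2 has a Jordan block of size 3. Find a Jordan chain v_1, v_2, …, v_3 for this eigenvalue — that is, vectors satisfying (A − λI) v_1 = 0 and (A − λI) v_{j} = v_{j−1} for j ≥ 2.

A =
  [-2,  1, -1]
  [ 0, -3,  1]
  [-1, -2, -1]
A Jordan chain for λ = -2 of length 3:
v_1 = (1, -1, -1)ᵀ
v_2 = (0, 0, -1)ᵀ
v_3 = (1, 0, 0)ᵀ

Let N = A − (-2)·I. We want v_3 with N^3 v_3 = 0 but N^2 v_3 ≠ 0; then v_{j-1} := N · v_j for j = 3, …, 2.

Pick v_3 = (1, 0, 0)ᵀ.
Then v_2 = N · v_3 = (0, 0, -1)ᵀ.
Then v_1 = N · v_2 = (1, -1, -1)ᵀ.

Sanity check: (A − (-2)·I) v_1 = (0, 0, 0)ᵀ = 0. ✓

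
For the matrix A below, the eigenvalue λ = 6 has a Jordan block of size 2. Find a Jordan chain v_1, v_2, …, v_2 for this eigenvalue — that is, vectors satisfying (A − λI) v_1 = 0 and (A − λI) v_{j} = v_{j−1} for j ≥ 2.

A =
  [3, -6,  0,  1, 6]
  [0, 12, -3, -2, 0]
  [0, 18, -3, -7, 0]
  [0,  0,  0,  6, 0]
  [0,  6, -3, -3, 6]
A Jordan chain for λ = 6 of length 2:
v_1 = (-4, 2, 4, 0, 0)ᵀ
v_2 = (0, 1, 0, 2, 0)ᵀ

Let N = A − (6)·I. We want v_2 with N^2 v_2 = 0 but N^1 v_2 ≠ 0; then v_{j-1} := N · v_j for j = 2, …, 2.

Pick v_2 = (0, 1, 0, 2, 0)ᵀ.
Then v_1 = N · v_2 = (-4, 2, 4, 0, 0)ᵀ.

Sanity check: (A − (6)·I) v_1 = (0, 0, 0, 0, 0)ᵀ = 0. ✓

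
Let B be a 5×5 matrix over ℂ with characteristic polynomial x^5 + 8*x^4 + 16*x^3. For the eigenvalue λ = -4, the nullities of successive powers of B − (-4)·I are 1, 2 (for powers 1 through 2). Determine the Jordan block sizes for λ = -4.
Block sizes for λ = -4: [2]

From the dimensions of kernels of powers, the number of Jordan blocks of size at least j is d_j − d_{j−1} where d_j = dim ker(N^j) (with d_0 = 0). Computing the differences gives [1, 1].
The number of blocks of size exactly k is (#blocks of size ≥ k) − (#blocks of size ≥ k + 1), so the partition is: 1 block(s) of size 2.
In nonincreasing order the block sizes are [2].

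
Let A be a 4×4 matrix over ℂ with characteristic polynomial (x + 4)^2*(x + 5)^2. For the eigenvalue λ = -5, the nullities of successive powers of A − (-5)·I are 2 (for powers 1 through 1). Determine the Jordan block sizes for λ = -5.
Block sizes for λ = -5: [1, 1]

From the dimensions of kernels of powers, the number of Jordan blocks of size at least j is d_j − d_{j−1} where d_j = dim ker(N^j) (with d_0 = 0). Computing the differences gives [2].
The number of blocks of size exactly k is (#blocks of size ≥ k) − (#blocks of size ≥ k + 1), so the partition is: 2 block(s) of size 1.
In nonincreasing order the block sizes are [1, 1].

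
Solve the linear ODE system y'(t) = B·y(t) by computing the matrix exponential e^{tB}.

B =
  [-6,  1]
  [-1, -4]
e^{tB} =
  [-t*exp(-5*t) + exp(-5*t), t*exp(-5*t)]
  [-t*exp(-5*t), t*exp(-5*t) + exp(-5*t)]

Strategy: write B = P · J · P⁻¹ where J is a Jordan canonical form, so e^{tB} = P · e^{tJ} · P⁻¹, and e^{tJ} can be computed block-by-block.

B has Jordan form
J =
  [-5,  1]
  [ 0, -5]
(up to reordering of blocks).

Per-block formulas:
  For a 2×2 Jordan block J_2(-5): exp(t · J_2(-5)) = e^(-5t)·(I + t·N), where N is the 2×2 nilpotent shift.

After assembling e^{tJ} and conjugating by P, we get:

e^{tB} =
  [-t*exp(-5*t) + exp(-5*t), t*exp(-5*t)]
  [-t*exp(-5*t), t*exp(-5*t) + exp(-5*t)]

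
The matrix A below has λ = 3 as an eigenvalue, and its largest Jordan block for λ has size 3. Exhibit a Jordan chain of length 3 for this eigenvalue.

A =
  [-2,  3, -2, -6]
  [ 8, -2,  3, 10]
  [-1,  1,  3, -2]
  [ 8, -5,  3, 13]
A Jordan chain for λ = 3 of length 3:
v_1 = (3, -3, -3, -3)ᵀ
v_2 = (-5, 8, -1, 8)ᵀ
v_3 = (1, 0, 0, 0)ᵀ

Let N = A − (3)·I. We want v_3 with N^3 v_3 = 0 but N^2 v_3 ≠ 0; then v_{j-1} := N · v_j for j = 3, …, 2.

Pick v_3 = (1, 0, 0, 0)ᵀ.
Then v_2 = N · v_3 = (-5, 8, -1, 8)ᵀ.
Then v_1 = N · v_2 = (3, -3, -3, -3)ᵀ.

Sanity check: (A − (3)·I) v_1 = (0, 0, 0, 0)ᵀ = 0. ✓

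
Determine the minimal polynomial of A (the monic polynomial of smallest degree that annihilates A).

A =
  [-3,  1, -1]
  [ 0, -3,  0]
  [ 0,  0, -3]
x^2 + 6*x + 9

The characteristic polynomial is χ_A(x) = (x + 3)^3, so the eigenvalues are known. The minimal polynomial is
  m_A(x) = Π_λ (x − λ)^{k_λ}
where k_λ is the size of the *largest* Jordan block for λ (equivalently, the smallest k with (A − λI)^k v = 0 for every generalised eigenvector v of λ).

  λ = -3: largest Jordan block has size 2, contributing (x + 3)^2

So m_A(x) = (x + 3)^2 = x^2 + 6*x + 9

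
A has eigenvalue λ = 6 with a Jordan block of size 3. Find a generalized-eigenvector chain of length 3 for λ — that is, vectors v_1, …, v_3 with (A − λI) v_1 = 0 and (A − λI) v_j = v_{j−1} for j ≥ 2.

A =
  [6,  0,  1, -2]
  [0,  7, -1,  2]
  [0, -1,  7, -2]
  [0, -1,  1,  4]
A Jordan chain for λ = 6 of length 3:
v_1 = (1, 0, 0, 0)ᵀ
v_2 = (0, 1, -1, -1)ᵀ
v_3 = (0, 1, 0, 0)ᵀ

Let N = A − (6)·I. We want v_3 with N^3 v_3 = 0 but N^2 v_3 ≠ 0; then v_{j-1} := N · v_j for j = 3, …, 2.

Pick v_3 = (0, 1, 0, 0)ᵀ.
Then v_2 = N · v_3 = (0, 1, -1, -1)ᵀ.
Then v_1 = N · v_2 = (1, 0, 0, 0)ᵀ.

Sanity check: (A − (6)·I) v_1 = (0, 0, 0, 0)ᵀ = 0. ✓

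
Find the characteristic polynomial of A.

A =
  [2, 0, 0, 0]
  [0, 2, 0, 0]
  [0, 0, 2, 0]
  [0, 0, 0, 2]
x^4 - 8*x^3 + 24*x^2 - 32*x + 16

Expanding det(x·I − A) (e.g. by cofactor expansion or by noting that A is similar to its Jordan form J, which has the same characteristic polynomial as A) gives
  χ_A(x) = x^4 - 8*x^3 + 24*x^2 - 32*x + 16
which factors as (x - 2)^4. The eigenvalues (with algebraic multiplicities) are λ = 2 with multiplicity 4.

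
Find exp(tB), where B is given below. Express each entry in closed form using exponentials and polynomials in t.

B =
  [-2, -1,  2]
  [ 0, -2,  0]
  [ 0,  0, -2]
e^{tB} =
  [exp(-2*t), -t*exp(-2*t), 2*t*exp(-2*t)]
  [0, exp(-2*t), 0]
  [0, 0, exp(-2*t)]

Strategy: write B = P · J · P⁻¹ where J is a Jordan canonical form, so e^{tB} = P · e^{tJ} · P⁻¹, and e^{tJ} can be computed block-by-block.

B has Jordan form
J =
  [-2,  1,  0]
  [ 0, -2,  0]
  [ 0,  0, -2]
(up to reordering of blocks).

Per-block formulas:
  For a 2×2 Jordan block J_2(-2): exp(t · J_2(-2)) = e^(-2t)·(I + t·N), where N is the 2×2 nilpotent shift.
  For a 1×1 block at λ = -2: exp(t · [-2]) = [e^(-2t)].

After assembling e^{tJ} and conjugating by P, we get:

e^{tB} =
  [exp(-2*t), -t*exp(-2*t), 2*t*exp(-2*t)]
  [0, exp(-2*t), 0]
  [0, 0, exp(-2*t)]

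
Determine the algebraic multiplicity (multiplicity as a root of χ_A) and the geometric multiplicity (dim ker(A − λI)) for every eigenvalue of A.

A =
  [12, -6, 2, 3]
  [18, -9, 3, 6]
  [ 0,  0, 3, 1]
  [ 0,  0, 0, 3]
λ = 0: alg = 1, geom = 1; λ = 3: alg = 3, geom = 1

Step 1 — factor the characteristic polynomial to read off the algebraic multiplicities:
  χ_A(x) = x*(x - 3)^3

Step 2 — compute geometric multiplicities via the rank-nullity identity g(λ) = n − rank(A − λI):
  rank(A − (0)·I) = 3, so dim ker(A − (0)·I) = n − 3 = 1
  rank(A − (3)·I) = 3, so dim ker(A − (3)·I) = n − 3 = 1

Summary:
  λ = 0: algebraic multiplicity = 1, geometric multiplicity = 1
  λ = 3: algebraic multiplicity = 3, geometric multiplicity = 1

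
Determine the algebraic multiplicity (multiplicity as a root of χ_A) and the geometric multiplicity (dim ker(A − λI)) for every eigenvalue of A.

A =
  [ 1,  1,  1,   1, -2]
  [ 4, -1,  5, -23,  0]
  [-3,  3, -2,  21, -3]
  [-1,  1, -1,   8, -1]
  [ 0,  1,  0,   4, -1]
λ = 1: alg = 5, geom = 2

Step 1 — factor the characteristic polynomial to read off the algebraic multiplicities:
  χ_A(x) = (x - 1)^5

Step 2 — compute geometric multiplicities via the rank-nullity identity g(λ) = n − rank(A − λI):
  rank(A − (1)·I) = 3, so dim ker(A − (1)·I) = n − 3 = 2

Summary:
  λ = 1: algebraic multiplicity = 5, geometric multiplicity = 2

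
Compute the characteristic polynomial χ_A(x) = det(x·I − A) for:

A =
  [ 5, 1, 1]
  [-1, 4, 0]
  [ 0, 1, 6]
x^3 - 15*x^2 + 75*x - 125

Expanding det(x·I − A) (e.g. by cofactor expansion or by noting that A is similar to its Jordan form J, which has the same characteristic polynomial as A) gives
  χ_A(x) = x^3 - 15*x^2 + 75*x - 125
which factors as (x - 5)^3. The eigenvalues (with algebraic multiplicities) are λ = 5 with multiplicity 3.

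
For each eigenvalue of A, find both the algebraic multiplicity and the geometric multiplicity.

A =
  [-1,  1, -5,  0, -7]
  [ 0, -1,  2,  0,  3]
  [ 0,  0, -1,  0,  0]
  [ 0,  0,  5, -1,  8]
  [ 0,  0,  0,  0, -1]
λ = -1: alg = 5, geom = 2

Step 1 — factor the characteristic polynomial to read off the algebraic multiplicities:
  χ_A(x) = (x + 1)^5

Step 2 — compute geometric multiplicities via the rank-nullity identity g(λ) = n − rank(A − λI):
  rank(A − (-1)·I) = 3, so dim ker(A − (-1)·I) = n − 3 = 2

Summary:
  λ = -1: algebraic multiplicity = 5, geometric multiplicity = 2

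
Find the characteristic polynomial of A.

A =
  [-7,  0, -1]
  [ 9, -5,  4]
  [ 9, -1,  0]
x^3 + 12*x^2 + 48*x + 64

Expanding det(x·I − A) (e.g. by cofactor expansion or by noting that A is similar to its Jordan form J, which has the same characteristic polynomial as A) gives
  χ_A(x) = x^3 + 12*x^2 + 48*x + 64
which factors as (x + 4)^3. The eigenvalues (with algebraic multiplicities) are λ = -4 with multiplicity 3.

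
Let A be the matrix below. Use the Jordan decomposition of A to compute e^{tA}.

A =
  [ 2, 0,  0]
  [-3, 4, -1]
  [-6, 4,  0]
e^{tA} =
  [exp(2*t), 0, 0]
  [-3*t*exp(2*t), 2*t*exp(2*t) + exp(2*t), -t*exp(2*t)]
  [-6*t*exp(2*t), 4*t*exp(2*t), -2*t*exp(2*t) + exp(2*t)]

Strategy: write A = P · J · P⁻¹ where J is a Jordan canonical form, so e^{tA} = P · e^{tJ} · P⁻¹, and e^{tJ} can be computed block-by-block.

A has Jordan form
J =
  [2, 1, 0]
  [0, 2, 0]
  [0, 0, 2]
(up to reordering of blocks).

Per-block formulas:
  For a 2×2 Jordan block J_2(2): exp(t · J_2(2)) = e^(2t)·(I + t·N), where N is the 2×2 nilpotent shift.
  For a 1×1 block at λ = 2: exp(t · [2]) = [e^(2t)].

After assembling e^{tJ} and conjugating by P, we get:

e^{tA} =
  [exp(2*t), 0, 0]
  [-3*t*exp(2*t), 2*t*exp(2*t) + exp(2*t), -t*exp(2*t)]
  [-6*t*exp(2*t), 4*t*exp(2*t), -2*t*exp(2*t) + exp(2*t)]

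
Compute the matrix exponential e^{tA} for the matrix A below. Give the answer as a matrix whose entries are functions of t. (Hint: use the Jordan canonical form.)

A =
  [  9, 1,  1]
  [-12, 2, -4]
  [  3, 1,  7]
e^{tA} =
  [3*t*exp(6*t) + exp(6*t), t*exp(6*t), t*exp(6*t)]
  [-12*t*exp(6*t), -4*t*exp(6*t) + exp(6*t), -4*t*exp(6*t)]
  [3*t*exp(6*t), t*exp(6*t), t*exp(6*t) + exp(6*t)]

Strategy: write A = P · J · P⁻¹ where J is a Jordan canonical form, so e^{tA} = P · e^{tJ} · P⁻¹, and e^{tJ} can be computed block-by-block.

A has Jordan form
J =
  [6, 1, 0]
  [0, 6, 0]
  [0, 0, 6]
(up to reordering of blocks).

Per-block formulas:
  For a 2×2 Jordan block J_2(6): exp(t · J_2(6)) = e^(6t)·(I + t·N), where N is the 2×2 nilpotent shift.
  For a 1×1 block at λ = 6: exp(t · [6]) = [e^(6t)].

After assembling e^{tJ} and conjugating by P, we get:

e^{tA} =
  [3*t*exp(6*t) + exp(6*t), t*exp(6*t), t*exp(6*t)]
  [-12*t*exp(6*t), -4*t*exp(6*t) + exp(6*t), -4*t*exp(6*t)]
  [3*t*exp(6*t), t*exp(6*t), t*exp(6*t) + exp(6*t)]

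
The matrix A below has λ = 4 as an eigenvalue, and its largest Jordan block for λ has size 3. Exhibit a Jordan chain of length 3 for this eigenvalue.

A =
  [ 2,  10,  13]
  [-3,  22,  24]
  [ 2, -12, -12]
A Jordan chain for λ = 4 of length 3:
v_1 = (4, 6, -4)ᵀ
v_2 = (10, 18, -12)ᵀ
v_3 = (0, 1, 0)ᵀ

Let N = A − (4)·I. We want v_3 with N^3 v_3 = 0 but N^2 v_3 ≠ 0; then v_{j-1} := N · v_j for j = 3, …, 2.

Pick v_3 = (0, 1, 0)ᵀ.
Then v_2 = N · v_3 = (10, 18, -12)ᵀ.
Then v_1 = N · v_2 = (4, 6, -4)ᵀ.

Sanity check: (A − (4)·I) v_1 = (0, 0, 0)ᵀ = 0. ✓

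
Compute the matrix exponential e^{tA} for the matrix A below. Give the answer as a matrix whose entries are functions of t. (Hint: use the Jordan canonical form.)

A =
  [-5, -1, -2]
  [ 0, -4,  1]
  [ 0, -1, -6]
e^{tA} =
  [exp(-5*t), t^2*exp(-5*t)/2 - t*exp(-5*t), t^2*exp(-5*t)/2 - 2*t*exp(-5*t)]
  [0, t*exp(-5*t) + exp(-5*t), t*exp(-5*t)]
  [0, -t*exp(-5*t), -t*exp(-5*t) + exp(-5*t)]

Strategy: write A = P · J · P⁻¹ where J is a Jordan canonical form, so e^{tA} = P · e^{tJ} · P⁻¹, and e^{tJ} can be computed block-by-block.

A has Jordan form
J =
  [-5,  1,  0]
  [ 0, -5,  1]
  [ 0,  0, -5]
(up to reordering of blocks).

Per-block formulas:
  For a 3×3 Jordan block J_3(-5): exp(t · J_3(-5)) = e^(-5t)·(I + t·N + (t^2/2)·N^2), where N is the 3×3 nilpotent shift.

After assembling e^{tJ} and conjugating by P, we get:

e^{tA} =
  [exp(-5*t), t^2*exp(-5*t)/2 - t*exp(-5*t), t^2*exp(-5*t)/2 - 2*t*exp(-5*t)]
  [0, t*exp(-5*t) + exp(-5*t), t*exp(-5*t)]
  [0, -t*exp(-5*t), -t*exp(-5*t) + exp(-5*t)]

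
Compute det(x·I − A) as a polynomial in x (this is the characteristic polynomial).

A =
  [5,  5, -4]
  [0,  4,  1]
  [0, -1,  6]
x^3 - 15*x^2 + 75*x - 125

Expanding det(x·I − A) (e.g. by cofactor expansion or by noting that A is similar to its Jordan form J, which has the same characteristic polynomial as A) gives
  χ_A(x) = x^3 - 15*x^2 + 75*x - 125
which factors as (x - 5)^3. The eigenvalues (with algebraic multiplicities) are λ = 5 with multiplicity 3.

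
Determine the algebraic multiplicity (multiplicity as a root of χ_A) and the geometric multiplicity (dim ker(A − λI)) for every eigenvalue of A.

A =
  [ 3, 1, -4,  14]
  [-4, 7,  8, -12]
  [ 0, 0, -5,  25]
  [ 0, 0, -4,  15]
λ = 5: alg = 4, geom = 2

Step 1 — factor the characteristic polynomial to read off the algebraic multiplicities:
  χ_A(x) = (x - 5)^4

Step 2 — compute geometric multiplicities via the rank-nullity identity g(λ) = n − rank(A − λI):
  rank(A − (5)·I) = 2, so dim ker(A − (5)·I) = n − 2 = 2

Summary:
  λ = 5: algebraic multiplicity = 4, geometric multiplicity = 2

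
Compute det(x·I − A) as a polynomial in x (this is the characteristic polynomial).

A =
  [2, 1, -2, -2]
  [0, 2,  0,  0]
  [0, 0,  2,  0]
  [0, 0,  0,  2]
x^4 - 8*x^3 + 24*x^2 - 32*x + 16

Expanding det(x·I − A) (e.g. by cofactor expansion or by noting that A is similar to its Jordan form J, which has the same characteristic polynomial as A) gives
  χ_A(x) = x^4 - 8*x^3 + 24*x^2 - 32*x + 16
which factors as (x - 2)^4. The eigenvalues (with algebraic multiplicities) are λ = 2 with multiplicity 4.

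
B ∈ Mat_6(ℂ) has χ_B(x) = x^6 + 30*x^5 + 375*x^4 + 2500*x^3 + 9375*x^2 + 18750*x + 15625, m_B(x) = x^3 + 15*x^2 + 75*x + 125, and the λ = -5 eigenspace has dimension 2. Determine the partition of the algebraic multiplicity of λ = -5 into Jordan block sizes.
Block sizes for λ = -5: [3, 3]

Step 1 — from the characteristic polynomial, algebraic multiplicity of λ = -5 is 6. From dim ker(B − (-5)·I) = 2, there are exactly 2 Jordan blocks for λ = -5.
Step 2 — from the minimal polynomial, the factor (x + 5)^3 tells us the largest block for λ = -5 has size 3.
Step 3 — with total size 6, 2 blocks, and largest block 3, the block sizes (in nonincreasing order) are [3, 3].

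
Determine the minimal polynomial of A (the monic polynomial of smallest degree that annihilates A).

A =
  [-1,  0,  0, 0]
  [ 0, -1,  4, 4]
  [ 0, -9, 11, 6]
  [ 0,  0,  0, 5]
x^3 - 9*x^2 + 15*x + 25

The characteristic polynomial is χ_A(x) = (x - 5)^3*(x + 1), so the eigenvalues are known. The minimal polynomial is
  m_A(x) = Π_λ (x − λ)^{k_λ}
where k_λ is the size of the *largest* Jordan block for λ (equivalently, the smallest k with (A − λI)^k v = 0 for every generalised eigenvector v of λ).

  λ = -1: largest Jordan block has size 1, contributing (x + 1)
  λ = 5: largest Jordan block has size 2, contributing (x − 5)^2

So m_A(x) = (x - 5)^2*(x + 1) = x^3 - 9*x^2 + 15*x + 25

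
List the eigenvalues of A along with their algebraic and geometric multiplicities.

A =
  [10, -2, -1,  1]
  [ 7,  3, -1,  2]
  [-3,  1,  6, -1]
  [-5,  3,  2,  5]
λ = 6: alg = 4, geom = 2

Step 1 — factor the characteristic polynomial to read off the algebraic multiplicities:
  χ_A(x) = (x - 6)^4

Step 2 — compute geometric multiplicities via the rank-nullity identity g(λ) = n − rank(A − λI):
  rank(A − (6)·I) = 2, so dim ker(A − (6)·I) = n − 2 = 2

Summary:
  λ = 6: algebraic multiplicity = 4, geometric multiplicity = 2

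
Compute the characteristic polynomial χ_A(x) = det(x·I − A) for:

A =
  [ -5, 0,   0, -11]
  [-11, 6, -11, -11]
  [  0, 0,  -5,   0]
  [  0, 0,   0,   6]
x^4 - 2*x^3 - 59*x^2 + 60*x + 900

Expanding det(x·I − A) (e.g. by cofactor expansion or by noting that A is similar to its Jordan form J, which has the same characteristic polynomial as A) gives
  χ_A(x) = x^4 - 2*x^3 - 59*x^2 + 60*x + 900
which factors as (x - 6)^2*(x + 5)^2. The eigenvalues (with algebraic multiplicities) are λ = -5 with multiplicity 2, λ = 6 with multiplicity 2.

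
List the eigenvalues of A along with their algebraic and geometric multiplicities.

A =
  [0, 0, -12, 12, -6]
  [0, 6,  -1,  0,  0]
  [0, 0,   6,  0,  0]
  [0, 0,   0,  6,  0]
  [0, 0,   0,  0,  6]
λ = 0: alg = 1, geom = 1; λ = 6: alg = 4, geom = 3

Step 1 — factor the characteristic polynomial to read off the algebraic multiplicities:
  χ_A(x) = x*(x - 6)^4

Step 2 — compute geometric multiplicities via the rank-nullity identity g(λ) = n − rank(A − λI):
  rank(A − (0)·I) = 4, so dim ker(A − (0)·I) = n − 4 = 1
  rank(A − (6)·I) = 2, so dim ker(A − (6)·I) = n − 2 = 3

Summary:
  λ = 0: algebraic multiplicity = 1, geometric multiplicity = 1
  λ = 6: algebraic multiplicity = 4, geometric multiplicity = 3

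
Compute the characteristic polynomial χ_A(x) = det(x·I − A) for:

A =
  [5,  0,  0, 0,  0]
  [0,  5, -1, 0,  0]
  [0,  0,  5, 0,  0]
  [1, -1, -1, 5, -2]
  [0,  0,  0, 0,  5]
x^5 - 25*x^4 + 250*x^3 - 1250*x^2 + 3125*x - 3125

Expanding det(x·I − A) (e.g. by cofactor expansion or by noting that A is similar to its Jordan form J, which has the same characteristic polynomial as A) gives
  χ_A(x) = x^5 - 25*x^4 + 250*x^3 - 1250*x^2 + 3125*x - 3125
which factors as (x - 5)^5. The eigenvalues (with algebraic multiplicities) are λ = 5 with multiplicity 5.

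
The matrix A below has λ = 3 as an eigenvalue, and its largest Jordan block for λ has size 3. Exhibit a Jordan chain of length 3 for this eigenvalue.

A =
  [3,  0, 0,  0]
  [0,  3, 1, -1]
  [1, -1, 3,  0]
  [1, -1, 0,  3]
A Jordan chain for λ = 3 of length 3:
v_1 = (0, 0, -1, -1)ᵀ
v_2 = (0, 1, 0, 0)ᵀ
v_3 = (0, 0, 1, 0)ᵀ

Let N = A − (3)·I. We want v_3 with N^3 v_3 = 0 but N^2 v_3 ≠ 0; then v_{j-1} := N · v_j for j = 3, …, 2.

Pick v_3 = (0, 0, 1, 0)ᵀ.
Then v_2 = N · v_3 = (0, 1, 0, 0)ᵀ.
Then v_1 = N · v_2 = (0, 0, -1, -1)ᵀ.

Sanity check: (A − (3)·I) v_1 = (0, 0, 0, 0)ᵀ = 0. ✓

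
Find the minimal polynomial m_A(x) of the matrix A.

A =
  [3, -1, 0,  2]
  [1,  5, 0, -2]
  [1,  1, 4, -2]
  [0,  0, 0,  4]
x^2 - 8*x + 16

The characteristic polynomial is χ_A(x) = (x - 4)^4, so the eigenvalues are known. The minimal polynomial is
  m_A(x) = Π_λ (x − λ)^{k_λ}
where k_λ is the size of the *largest* Jordan block for λ (equivalently, the smallest k with (A − λI)^k v = 0 for every generalised eigenvector v of λ).

  λ = 4: largest Jordan block has size 2, contributing (x − 4)^2

So m_A(x) = (x - 4)^2 = x^2 - 8*x + 16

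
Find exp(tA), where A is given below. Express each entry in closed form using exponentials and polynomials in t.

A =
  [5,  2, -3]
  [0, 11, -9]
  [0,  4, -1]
e^{tA} =
  [exp(5*t), 2*t*exp(5*t), -3*t*exp(5*t)]
  [0, 6*t*exp(5*t) + exp(5*t), -9*t*exp(5*t)]
  [0, 4*t*exp(5*t), -6*t*exp(5*t) + exp(5*t)]

Strategy: write A = P · J · P⁻¹ where J is a Jordan canonical form, so e^{tA} = P · e^{tJ} · P⁻¹, and e^{tJ} can be computed block-by-block.

A has Jordan form
J =
  [5, 1, 0]
  [0, 5, 0]
  [0, 0, 5]
(up to reordering of blocks).

Per-block formulas:
  For a 1×1 block at λ = 5: exp(t · [5]) = [e^(5t)].
  For a 2×2 Jordan block J_2(5): exp(t · J_2(5)) = e^(5t)·(I + t·N), where N is the 2×2 nilpotent shift.

After assembling e^{tJ} and conjugating by P, we get:

e^{tA} =
  [exp(5*t), 2*t*exp(5*t), -3*t*exp(5*t)]
  [0, 6*t*exp(5*t) + exp(5*t), -9*t*exp(5*t)]
  [0, 4*t*exp(5*t), -6*t*exp(5*t) + exp(5*t)]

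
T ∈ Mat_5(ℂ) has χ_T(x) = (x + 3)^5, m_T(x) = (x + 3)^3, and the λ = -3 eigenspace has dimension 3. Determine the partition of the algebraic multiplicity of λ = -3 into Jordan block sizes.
Block sizes for λ = -3: [3, 1, 1]

Step 1 — from the characteristic polynomial, algebraic multiplicity of λ = -3 is 5. From dim ker(T − (-3)·I) = 3, there are exactly 3 Jordan blocks for λ = -3.
Step 2 — from the minimal polynomial, the factor (x + 3)^3 tells us the largest block for λ = -3 has size 3.
Step 3 — with total size 5, 3 blocks, and largest block 3, the block sizes (in nonincreasing order) are [3, 1, 1].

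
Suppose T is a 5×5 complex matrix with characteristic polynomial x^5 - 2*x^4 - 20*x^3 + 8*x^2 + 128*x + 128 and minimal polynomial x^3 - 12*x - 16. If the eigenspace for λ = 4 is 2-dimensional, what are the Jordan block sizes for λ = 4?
Block sizes for λ = 4: [1, 1]

Step 1 — from the characteristic polynomial, algebraic multiplicity of λ = 4 is 2. From dim ker(T − (4)·I) = 2, there are exactly 2 Jordan blocks for λ = 4.
Step 2 — from the minimal polynomial, the factor (x − 4) tells us the largest block for λ = 4 has size 1.
Step 3 — with total size 2, 2 blocks, and largest block 1, the block sizes (in nonincreasing order) are [1, 1].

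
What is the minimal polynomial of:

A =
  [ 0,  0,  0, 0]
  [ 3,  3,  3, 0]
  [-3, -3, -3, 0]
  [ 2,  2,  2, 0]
x^2

The characteristic polynomial is χ_A(x) = x^4, so the eigenvalues are known. The minimal polynomial is
  m_A(x) = Π_λ (x − λ)^{k_λ}
where k_λ is the size of the *largest* Jordan block for λ (equivalently, the smallest k with (A − λI)^k v = 0 for every generalised eigenvector v of λ).

  λ = 0: largest Jordan block has size 2, contributing (x − 0)^2

So m_A(x) = x^2 = x^2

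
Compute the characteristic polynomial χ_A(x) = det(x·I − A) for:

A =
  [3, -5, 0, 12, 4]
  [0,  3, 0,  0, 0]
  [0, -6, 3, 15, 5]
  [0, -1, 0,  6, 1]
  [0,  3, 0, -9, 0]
x^5 - 15*x^4 + 90*x^3 - 270*x^2 + 405*x - 243

Expanding det(x·I − A) (e.g. by cofactor expansion or by noting that A is similar to its Jordan form J, which has the same characteristic polynomial as A) gives
  χ_A(x) = x^5 - 15*x^4 + 90*x^3 - 270*x^2 + 405*x - 243
which factors as (x - 3)^5. The eigenvalues (with algebraic multiplicities) are λ = 3 with multiplicity 5.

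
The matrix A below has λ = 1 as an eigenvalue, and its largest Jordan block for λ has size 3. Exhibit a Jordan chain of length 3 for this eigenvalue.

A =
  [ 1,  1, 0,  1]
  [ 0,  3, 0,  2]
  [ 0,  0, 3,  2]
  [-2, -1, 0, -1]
A Jordan chain for λ = 1 of length 3:
v_1 = (-2, -4, -4, 4)ᵀ
v_2 = (0, 0, 0, -2)ᵀ
v_3 = (1, 0, 0, 0)ᵀ

Let N = A − (1)·I. We want v_3 with N^3 v_3 = 0 but N^2 v_3 ≠ 0; then v_{j-1} := N · v_j for j = 3, …, 2.

Pick v_3 = (1, 0, 0, 0)ᵀ.
Then v_2 = N · v_3 = (0, 0, 0, -2)ᵀ.
Then v_1 = N · v_2 = (-2, -4, -4, 4)ᵀ.

Sanity check: (A − (1)·I) v_1 = (0, 0, 0, 0)ᵀ = 0. ✓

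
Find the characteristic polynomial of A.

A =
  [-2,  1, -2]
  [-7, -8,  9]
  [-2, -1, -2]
x^3 + 12*x^2 + 48*x + 64

Expanding det(x·I − A) (e.g. by cofactor expansion or by noting that A is similar to its Jordan form J, which has the same characteristic polynomial as A) gives
  χ_A(x) = x^3 + 12*x^2 + 48*x + 64
which factors as (x + 4)^3. The eigenvalues (with algebraic multiplicities) are λ = -4 with multiplicity 3.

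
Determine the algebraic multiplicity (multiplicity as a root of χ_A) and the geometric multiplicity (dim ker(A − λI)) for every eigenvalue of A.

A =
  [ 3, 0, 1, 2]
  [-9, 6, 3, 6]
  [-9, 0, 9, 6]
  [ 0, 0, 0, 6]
λ = 6: alg = 4, geom = 3

Step 1 — factor the characteristic polynomial to read off the algebraic multiplicities:
  χ_A(x) = (x - 6)^4

Step 2 — compute geometric multiplicities via the rank-nullity identity g(λ) = n − rank(A − λI):
  rank(A − (6)·I) = 1, so dim ker(A − (6)·I) = n − 1 = 3

Summary:
  λ = 6: algebraic multiplicity = 4, geometric multiplicity = 3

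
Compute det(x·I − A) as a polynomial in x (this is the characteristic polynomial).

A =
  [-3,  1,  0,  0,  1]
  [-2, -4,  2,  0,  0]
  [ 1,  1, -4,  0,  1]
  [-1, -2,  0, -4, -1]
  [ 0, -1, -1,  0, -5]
x^5 + 20*x^4 + 160*x^3 + 640*x^2 + 1280*x + 1024

Expanding det(x·I − A) (e.g. by cofactor expansion or by noting that A is similar to its Jordan form J, which has the same characteristic polynomial as A) gives
  χ_A(x) = x^5 + 20*x^4 + 160*x^3 + 640*x^2 + 1280*x + 1024
which factors as (x + 4)^5. The eigenvalues (with algebraic multiplicities) are λ = -4 with multiplicity 5.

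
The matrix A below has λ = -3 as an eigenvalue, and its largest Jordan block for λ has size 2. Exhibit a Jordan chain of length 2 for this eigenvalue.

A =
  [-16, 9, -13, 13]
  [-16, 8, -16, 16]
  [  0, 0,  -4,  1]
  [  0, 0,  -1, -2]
A Jordan chain for λ = -3 of length 2:
v_1 = (0, 0, 1, 1)ᵀ
v_2 = (1, 0, -1, 0)ᵀ

Let N = A − (-3)·I. We want v_2 with N^2 v_2 = 0 but N^1 v_2 ≠ 0; then v_{j-1} := N · v_j for j = 2, …, 2.

Pick v_2 = (1, 0, -1, 0)ᵀ.
Then v_1 = N · v_2 = (0, 0, 1, 1)ᵀ.

Sanity check: (A − (-3)·I) v_1 = (0, 0, 0, 0)ᵀ = 0. ✓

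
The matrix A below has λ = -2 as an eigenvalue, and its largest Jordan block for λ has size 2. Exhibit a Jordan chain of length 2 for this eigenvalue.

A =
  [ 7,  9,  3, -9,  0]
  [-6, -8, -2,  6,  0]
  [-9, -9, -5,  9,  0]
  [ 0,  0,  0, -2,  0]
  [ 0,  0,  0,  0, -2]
A Jordan chain for λ = -2 of length 2:
v_1 = (9, -6, -9, 0, 0)ᵀ
v_2 = (1, 0, 0, 0, 0)ᵀ

Let N = A − (-2)·I. We want v_2 with N^2 v_2 = 0 but N^1 v_2 ≠ 0; then v_{j-1} := N · v_j for j = 2, …, 2.

Pick v_2 = (1, 0, 0, 0, 0)ᵀ.
Then v_1 = N · v_2 = (9, -6, -9, 0, 0)ᵀ.

Sanity check: (A − (-2)·I) v_1 = (0, 0, 0, 0, 0)ᵀ = 0. ✓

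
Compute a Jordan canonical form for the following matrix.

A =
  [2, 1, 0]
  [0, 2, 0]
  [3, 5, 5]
J_2(2) ⊕ J_1(5)

The characteristic polynomial is
  det(x·I − A) = x^3 - 9*x^2 + 24*x - 20 = (x - 5)*(x - 2)^2

Eigenvalues and multiplicities (the geometric multiplicity of λ is n − rank(A − λI), which equals the number of Jordan blocks for λ):
  λ = 2: algebraic multiplicity = 2, geometric multiplicity = 1
  λ = 5: algebraic multiplicity = 1, geometric multiplicity = 1

Determining the block sizes for each eigenvalue:
  λ = 2: one block (gm = 1), so the single block has size am = 2 → block sizes [2]
  λ = 5: one block (gm = 1), so the single block has size am = 1 → block sizes [1]

Assembling the blocks gives a Jordan form
J =
  [2, 1, 0]
  [0, 2, 0]
  [0, 0, 5]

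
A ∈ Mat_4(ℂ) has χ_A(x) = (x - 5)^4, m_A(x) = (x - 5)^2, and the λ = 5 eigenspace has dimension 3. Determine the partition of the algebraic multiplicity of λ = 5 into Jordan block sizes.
Block sizes for λ = 5: [2, 1, 1]

Step 1 — from the characteristic polynomial, algebraic multiplicity of λ = 5 is 4. From dim ker(A − (5)·I) = 3, there are exactly 3 Jordan blocks for λ = 5.
Step 2 — from the minimal polynomial, the factor (x − 5)^2 tells us the largest block for λ = 5 has size 2.
Step 3 — with total size 4, 3 blocks, and largest block 2, the block sizes (in nonincreasing order) are [2, 1, 1].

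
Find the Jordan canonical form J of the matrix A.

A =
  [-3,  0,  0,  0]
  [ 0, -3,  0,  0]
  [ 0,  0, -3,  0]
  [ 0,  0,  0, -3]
J_1(-3) ⊕ J_1(-3) ⊕ J_1(-3) ⊕ J_1(-3)

The characteristic polynomial is
  det(x·I − A) = x^4 + 12*x^3 + 54*x^2 + 108*x + 81 = (x + 3)^4

Eigenvalues and multiplicities (the geometric multiplicity of λ is n − rank(A − λI), which equals the number of Jordan blocks for λ):
  λ = -3: algebraic multiplicity = 4, geometric multiplicity = 4

Determining the block sizes for each eigenvalue:
  λ = -3: gm = am = 4, so every block has size 1 → block sizes [1, 1, 1, 1]

Assembling the blocks gives a Jordan form
J =
  [-3,  0,  0,  0]
  [ 0, -3,  0,  0]
  [ 0,  0, -3,  0]
  [ 0,  0,  0, -3]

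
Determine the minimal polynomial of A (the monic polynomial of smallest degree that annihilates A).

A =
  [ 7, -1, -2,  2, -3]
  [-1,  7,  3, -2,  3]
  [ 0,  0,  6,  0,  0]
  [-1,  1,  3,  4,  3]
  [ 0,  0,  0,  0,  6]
x^3 - 18*x^2 + 108*x - 216

The characteristic polynomial is χ_A(x) = (x - 6)^5, so the eigenvalues are known. The minimal polynomial is
  m_A(x) = Π_λ (x − λ)^{k_λ}
where k_λ is the size of the *largest* Jordan block for λ (equivalently, the smallest k with (A − λI)^k v = 0 for every generalised eigenvector v of λ).

  λ = 6: largest Jordan block has size 3, contributing (x − 6)^3

So m_A(x) = (x - 6)^3 = x^3 - 18*x^2 + 108*x - 216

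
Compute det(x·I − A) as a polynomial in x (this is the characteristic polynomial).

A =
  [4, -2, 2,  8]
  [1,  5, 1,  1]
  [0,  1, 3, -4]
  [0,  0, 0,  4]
x^4 - 16*x^3 + 96*x^2 - 256*x + 256

Expanding det(x·I − A) (e.g. by cofactor expansion or by noting that A is similar to its Jordan form J, which has the same characteristic polynomial as A) gives
  χ_A(x) = x^4 - 16*x^3 + 96*x^2 - 256*x + 256
which factors as (x - 4)^4. The eigenvalues (with algebraic multiplicities) are λ = 4 with multiplicity 4.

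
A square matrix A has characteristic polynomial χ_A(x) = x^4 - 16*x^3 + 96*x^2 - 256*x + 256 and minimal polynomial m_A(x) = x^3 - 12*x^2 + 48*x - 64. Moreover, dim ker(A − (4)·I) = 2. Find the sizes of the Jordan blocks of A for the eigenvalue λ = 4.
Block sizes for λ = 4: [3, 1]

Step 1 — from the characteristic polynomial, algebraic multiplicity of λ = 4 is 4. From dim ker(A − (4)·I) = 2, there are exactly 2 Jordan blocks for λ = 4.
Step 2 — from the minimal polynomial, the factor (x − 4)^3 tells us the largest block for λ = 4 has size 3.
Step 3 — with total size 4, 2 blocks, and largest block 3, the block sizes (in nonincreasing order) are [3, 1].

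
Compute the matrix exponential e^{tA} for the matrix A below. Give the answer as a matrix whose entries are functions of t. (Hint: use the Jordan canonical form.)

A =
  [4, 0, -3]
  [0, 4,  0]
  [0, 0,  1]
e^{tA} =
  [exp(4*t), 0, -exp(4*t) + exp(t)]
  [0, exp(4*t), 0]
  [0, 0, exp(t)]

Strategy: write A = P · J · P⁻¹ where J is a Jordan canonical form, so e^{tA} = P · e^{tJ} · P⁻¹, and e^{tJ} can be computed block-by-block.

A has Jordan form
J =
  [1, 0, 0]
  [0, 4, 0]
  [0, 0, 4]
(up to reordering of blocks).

Per-block formulas:
  For a 1×1 block at λ = 4: exp(t · [4]) = [e^(4t)].
  For a 1×1 block at λ = 1: exp(t · [1]) = [e^(1t)].

After assembling e^{tJ} and conjugating by P, we get:

e^{tA} =
  [exp(4*t), 0, -exp(4*t) + exp(t)]
  [0, exp(4*t), 0]
  [0, 0, exp(t)]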